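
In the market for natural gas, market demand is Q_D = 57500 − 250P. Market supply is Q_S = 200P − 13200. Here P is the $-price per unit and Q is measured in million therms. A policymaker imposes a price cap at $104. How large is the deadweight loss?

In inverse form: demand P = 230 − 0.004Q, supply P = 66 + 0.005Q.
Competitive equilibrium: 230 − 0.004Q = 66 + 0.005Q → Q* = 18222.2222, P* = 157.1111.
At the ceiling P = 104, quantity supplied = (104 − 66)/0.005 = 7600.
Willingness to pay at Q' = 7600: 230 − 0.004·7600 = 199.6.
ΔQ = 18222.2222 − 7600 = 10622.2222; wedge = 199.6 − 104 = 95.6.
DWL = ½ × 10622.2222 × 95.6 = $507742.22 million.

$507742.22 million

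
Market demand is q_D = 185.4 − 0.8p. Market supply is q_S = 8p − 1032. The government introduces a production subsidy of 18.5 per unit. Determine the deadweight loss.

124.45

In inverse form: demand p = 231.75 − 1.25q, supply p = 129 + 0.125q.
Competitive equilibrium: 231.75 − 1.25q = 129 + 0.125q → q* = 74.7273, p* = 138.3409.
The subsidy lowers effective supply by 18.5: p = 110.5 + 0.125q.
New quantity: 231.75 − 1.25q = 110.5 + 0.125q → q' = 88.1818.
Overproduction Δq = 88.1818 − 74.7273 = 13.4545; wedge = subsidy = 18.5.
Deadweight loss = ½ × 13.4545 × 18.5 = 124.45.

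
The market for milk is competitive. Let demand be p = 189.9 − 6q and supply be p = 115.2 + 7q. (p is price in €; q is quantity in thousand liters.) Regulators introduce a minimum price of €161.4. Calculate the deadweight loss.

€6.45 thousand

Competitive equilibrium: 189.9 − 6q = 115.2 + 7q → q* = 5.7462, p* = 155.4231.
At the floor p = 161.4, quantity demanded = (189.9 − 161.4)/6 = 4.75.
Sellers' marginal cost at q' = 4.75: 115.2 + 7·4.75 = 148.45.
Δq = 5.7462 − 4.75 = 0.9962; wedge = 161.4 − 148.45 = 12.95.
The triangle = ½ × 0.9962 × 12.95 = €6.45 thousand.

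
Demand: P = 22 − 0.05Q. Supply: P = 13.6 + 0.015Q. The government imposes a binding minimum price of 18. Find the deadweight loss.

78.77

Competitive equilibrium: 22 − 0.05Q = 13.6 + 0.015Q → Q* = 129.2308, P* = 15.5385.
At the floor P = 18, quantity demanded = (22 − 18)/0.05 = 80.
Sellers' marginal cost at Q' = 80: 13.6 + 0.015·80 = 14.8.
ΔQ = 129.2308 − 80 = 49.2308; wedge = 18 − 14.8 = 3.2.
DWL = ½ × 49.2308 × 3.2 = 78.77.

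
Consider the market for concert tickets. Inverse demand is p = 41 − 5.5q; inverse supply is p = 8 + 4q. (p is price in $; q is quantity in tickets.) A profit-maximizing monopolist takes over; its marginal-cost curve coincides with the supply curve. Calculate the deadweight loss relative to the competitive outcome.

Competitive equilibrium: 41 − 5.5q = 8 + 4q → q* = 3.4737, p* = 21.8947.
Marginal revenue: MR = 41 − 11q. Set MR = MC: 41 − 11q = 8 + 4q → q_m = 2.2.
Price p_m = 41 − 5.5·2.2 = 28.9; MC(q_m) = 8 + 4·2.2 = 16.8.
Competitive q* = 3.4737, so Δq = 1.2737; wedge = 28.9 − 16.8 = 12.1.
Deadweight loss = ½ × 1.2737 × 12.1 = $7.71.

$7.71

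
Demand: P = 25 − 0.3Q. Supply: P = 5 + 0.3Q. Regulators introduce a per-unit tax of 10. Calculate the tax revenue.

166.67

Competitive equilibrium: 25 − 0.3Q = 5 + 0.3Q → Q* = 33.3333, P* = 15.
With the tax, the buyer price exceeds the seller price by 10: (25 − 0.3Q) − (5 + 0.3Q) = 10 → Q' = 16.6667.
Tax revenue = 10 × 16.6667 = 166.67.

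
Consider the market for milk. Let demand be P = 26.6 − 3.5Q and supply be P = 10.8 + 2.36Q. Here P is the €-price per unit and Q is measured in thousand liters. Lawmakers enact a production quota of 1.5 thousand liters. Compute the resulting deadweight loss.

Competitive equilibrium: 26.6 − 3.5Q = 10.8 + 2.36Q → Q* = 2.6962, P* = 17.1631.
At Q = 1.5: demand price = 26.6 − 3.5·1.5 = 21.35; supply price = 10.8 + 2.36·1.5 = 14.34.
ΔQ = 2.6962 − 1.5 = 1.1962; wedge = 21.35 − 14.34 = 7.01.
The triangle = ½ × 1.1962 × 7.01 = €4.19 thousand.

€4.19 thousand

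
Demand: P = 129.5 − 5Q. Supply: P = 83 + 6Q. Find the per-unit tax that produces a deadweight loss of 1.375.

5.5

Competitive equilibrium: 129.5 − 5Q = 83 + 6Q → Q* = 4.2273, P* = 108.3636.
A tax t gives ΔQ = t/11 and wedge t, so DWL = t²/22.
t²/22 = 1.375 → t² = 30.25 → t = 5.5.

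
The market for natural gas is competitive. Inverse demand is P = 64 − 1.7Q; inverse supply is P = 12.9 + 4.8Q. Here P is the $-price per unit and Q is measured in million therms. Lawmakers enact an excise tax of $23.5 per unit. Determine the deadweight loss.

Competitive equilibrium: 64 − 1.7Q = 12.9 + 4.8Q → Q* = 7.8615, P* = 50.6354.
With the tax, the buyer price exceeds the seller price by 23.5: (64 − 1.7Q) − (12.9 + 4.8Q) = 23.5 → Q' = 4.2462.
ΔQ = 7.8615 − 4.2462 = 3.6153; the wedge equals the tax, 23.5.
Welfare loss = ½ × 3.6153 × 23.5 = $42.48 million.

$42.48 million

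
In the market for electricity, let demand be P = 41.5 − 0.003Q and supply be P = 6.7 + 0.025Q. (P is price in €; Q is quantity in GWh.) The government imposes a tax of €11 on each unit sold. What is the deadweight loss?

Competitive equilibrium: 41.5 − 0.003Q = 6.7 + 0.025Q → Q* = 1242.8571, P* = 37.7714.
With the tax, the buyer price exceeds the seller price by 11: (41.5 − 0.003Q) − (6.7 + 0.025Q) = 11 → Q' = 850.
ΔQ = 1242.8571 − 850 = 392.8571; the wedge equals the tax, 11.
Deadweight loss = ½ × 392.8571 × 11 = €2160.71.

€2160.71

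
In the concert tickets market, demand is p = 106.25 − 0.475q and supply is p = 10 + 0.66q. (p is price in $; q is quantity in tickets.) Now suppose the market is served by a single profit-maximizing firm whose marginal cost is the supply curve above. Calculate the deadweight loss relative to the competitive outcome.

Competitive equilibrium: 106.25 − 0.475q = 10 + 0.66q → q* = 84.8018, p* = 65.9692.
Marginal revenue: MR = 106.25 − 0.95q. Set MR = MC: 106.25 − 0.95q = 10 + 0.66q → q_m = 59.7826.
Price p_m = 106.25 − 0.475·59.7826 = 77.8533; MC(q_m) = 10 + 0.66·59.7826 = 49.4565.
Competitive q* = 84.8018, so Δq = 25.0192; wedge = 77.8533 − 49.4565 = 28.3968.
DWL = ½ × 25.0192 × 28.3968 = $355.23.

$355.23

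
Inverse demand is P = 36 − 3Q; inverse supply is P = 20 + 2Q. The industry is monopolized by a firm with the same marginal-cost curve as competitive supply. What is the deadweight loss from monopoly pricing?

3.60

Competitive equilibrium: 36 − 3Q = 20 + 2Q → Q* = 3.2, P* = 26.4.
Marginal revenue: MR = 36 − 6Q. Set MR = MC: 36 − 6Q = 20 + 2Q → Q_m = 2.
Price P_m = 36 − 3·2 = 30; MC(Q_m) = 20 + 2·2 = 24.
Competitive Q* = 3.2, so ΔQ = 1.2; wedge = 30 − 24 = 6.
DWL = ½ × 1.2 × 6 = 3.60.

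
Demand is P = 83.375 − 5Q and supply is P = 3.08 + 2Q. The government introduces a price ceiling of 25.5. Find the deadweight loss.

Competitive equilibrium: 83.375 − 5Q = 3.08 + 2Q → Q* = 11.4707, P* = 26.0214.
At the ceiling P = 25.5, quantity supplied = (25.5 − 3.08)/2 = 11.21.
Willingness to pay at Q' = 11.21: 83.375 − 5·11.21 = 27.325.
ΔQ = 11.4707 − 11.21 = 0.2607; wedge = 27.325 − 25.5 = 1.825.
Deadweight loss = ½ × 0.2607 × 1.825 = 0.24.

0.24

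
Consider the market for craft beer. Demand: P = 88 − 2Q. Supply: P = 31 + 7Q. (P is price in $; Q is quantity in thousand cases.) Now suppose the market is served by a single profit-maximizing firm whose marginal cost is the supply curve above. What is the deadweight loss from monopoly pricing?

$5.97 thousand

Competitive equilibrium: 88 − 2Q = 31 + 7Q → Q* = 6.3333, P* = 75.3333.
Marginal revenue: MR = 88 − 4Q. Set MR = MC: 88 − 4Q = 31 + 7Q → Q_m = 5.1818.
Price P_m = 88 − 2·5.1818 = 77.6364; MC(Q_m) = 31 + 7·5.1818 = 67.2726.
Competitive Q* = 6.3333, so ΔQ = 1.1515; wedge = 77.6364 − 67.2726 = 10.3638.
DWL = ½ × 1.1515 × 10.3638 = $5.97 thousand.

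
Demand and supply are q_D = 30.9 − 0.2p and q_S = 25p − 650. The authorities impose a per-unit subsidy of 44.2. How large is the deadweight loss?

193.81

In inverse form: demand p = 154.5 − 5q, supply p = 26 + 0.04q.
Competitive equilibrium: 154.5 − 5q = 26 + 0.04q → q* = 25.496, p* = 27.0198.
The subsidy lowers effective supply by 44.2: p = 0.04q − 18.2.
New quantity: 154.5 − 5q = 0.04q − 18.2 → q' = 34.2659.
Overproduction Δq = 34.2659 − 25.496 = 8.7699; wedge = subsidy = 44.2.
The triangle = ½ × 8.7699 × 44.2 = 193.81.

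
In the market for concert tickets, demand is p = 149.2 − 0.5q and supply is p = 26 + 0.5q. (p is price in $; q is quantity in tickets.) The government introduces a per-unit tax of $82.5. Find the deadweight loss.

Competitive equilibrium: 149.2 − 0.5q = 26 + 0.5q → q* = 123.2, p* = 87.6.
With the tax, the buyer price exceeds the seller price by 82.5: (149.2 − 0.5q) − (26 + 0.5q) = 82.5 → q' = 40.7.
Δq = 123.2 − 40.7 = 82.5; the wedge equals the tax, 82.5.
Deadweight loss = ½ × 82.5 × 82.5 = $3403.125.

$3403.125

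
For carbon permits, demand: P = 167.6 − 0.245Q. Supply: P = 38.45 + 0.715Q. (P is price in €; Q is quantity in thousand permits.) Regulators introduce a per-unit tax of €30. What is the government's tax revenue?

€3098.44 thousand

Competitive equilibrium: 167.6 − 0.245Q = 38.45 + 0.715Q → Q* = 134.5313, P* = 134.6398.
With the tax, the buyer price exceeds the seller price by 30: (167.6 − 0.245Q) − (38.45 + 0.715Q) = 30 → Q' = 103.2813.
Tax revenue = 30 × 103.2813 = €3098.44 thousand.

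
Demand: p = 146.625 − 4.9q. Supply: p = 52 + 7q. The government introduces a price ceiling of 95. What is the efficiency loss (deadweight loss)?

19.47

Competitive equilibrium: 146.625 − 4.9q = 52 + 7q → q* = 7.9517, p* = 107.6618.
At the ceiling p = 95, quantity supplied = (95 − 52)/7 = 6.1429.
Willingness to pay at q' = 6.1429: 146.625 − 4.9·6.1429 = 116.5248.
Δq = 7.9517 − 6.1429 = 1.8088; wedge = 116.5248 − 95 = 21.5248.
Welfare loss = ½ × 1.8088 × 21.5248 = 19.47.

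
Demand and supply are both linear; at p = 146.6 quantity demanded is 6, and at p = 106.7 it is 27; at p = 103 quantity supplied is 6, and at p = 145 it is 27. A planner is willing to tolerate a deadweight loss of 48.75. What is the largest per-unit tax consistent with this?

Demand slope = (106.7 − 146.6)/(27 − 6) = −1.9, so p = 158 − 1.9q.
Supply slope = (145 − 103)/(27 − 6) = 2, so p = 91 + 2q.
Competitive equilibrium: 158 − 1.9q = 91 + 2q → q* = 17.1795, p* = 125.359.
A tax t gives Δq = t/3.9 and wedge t, so DWL = t²/7.8.
t²/7.8 = 48.75 → t² = 380.25 → t = 19.5.

19.5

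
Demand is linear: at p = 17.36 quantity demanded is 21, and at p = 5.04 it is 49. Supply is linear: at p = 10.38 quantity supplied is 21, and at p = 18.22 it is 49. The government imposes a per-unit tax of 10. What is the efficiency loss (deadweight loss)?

Demand slope = (5.04 − 17.36)/(49 − 21) = −0.44, so p = 26.6 − 0.44q.
Supply slope = (18.22 − 10.38)/(49 − 21) = 0.28, so p = 4.5 + 0.28q.
Competitive equilibrium: 26.6 − 0.44q = 4.5 + 0.28q → q* = 30.6944, p* = 13.0944.
With the tax, the buyer price exceeds the seller price by 10: (26.6 − 0.44q) − (4.5 + 0.28q) = 10 → q' = 16.8056.
Δq = 30.6944 − 16.8056 = 13.8888; the wedge equals the tax, 10.
The triangle = ½ × 13.8888 × 10 = 69.44.

69.44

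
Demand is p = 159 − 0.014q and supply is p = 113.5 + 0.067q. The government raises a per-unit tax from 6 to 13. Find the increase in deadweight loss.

Competitive equilibrium: 159 − 0.014q = 113.5 + 0.067q → q* = 561.7284, p* = 151.1358.
For a per-unit tax t: Δq = t/0.081, so DWL = ½·t·(t/0.081) = t²/0.162.
At t = 6: DWL = 222.222. At t = 13: DWL = 1043.21.
Increase = 1043.21 − 222.222 = 820.99.

820.99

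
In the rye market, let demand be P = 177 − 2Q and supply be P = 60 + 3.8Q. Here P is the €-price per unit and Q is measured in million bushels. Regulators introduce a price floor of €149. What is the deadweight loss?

Competitive equilibrium: 177 − 2Q = 60 + 3.8Q → Q* = 20.1724, P* = 136.6552.
At the floor P = 149, quantity demanded = (177 − 149)/2 = 14.
Sellers' marginal cost at Q' = 14: 60 + 3.8·14 = 113.2.
ΔQ = 20.1724 − 14 = 6.1724; wedge = 149 − 113.2 = 35.8.
The triangle = ½ × 6.1724 × 35.8 = €110.49 million.

€110.49 million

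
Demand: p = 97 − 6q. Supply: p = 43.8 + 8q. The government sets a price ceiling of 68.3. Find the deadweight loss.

3.81

Competitive equilibrium: 97 − 6q = 43.8 + 8q → q* = 3.8, p* = 74.2.
At the ceiling p = 68.3, quantity supplied = (68.3 − 43.8)/8 = 3.0625.
Willingness to pay at q' = 3.0625: 97 − 6·3.0625 = 78.625.
Δq = 3.8 − 3.0625 = 0.7375; wedge = 78.625 − 68.3 = 10.325.
Deadweight loss = ½ × 0.7375 × 10.325 = 3.81.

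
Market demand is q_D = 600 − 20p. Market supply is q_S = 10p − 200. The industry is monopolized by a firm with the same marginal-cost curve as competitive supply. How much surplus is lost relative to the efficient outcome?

In inverse form: demand p = 30 − 0.05q, supply p = 20 + 0.1q.
Competitive equilibrium: 30 − 0.05q = 20 + 0.1q → q* = 66.6667, p* = 26.6667.
Marginal revenue: MR = 30 − 0.1q. Set MR = MC: 30 − 0.1q = 20 + 0.1q → q_m = 50.
Price p_m = 30 − 0.05·50 = 27.5; MC(q_m) = 20 + 0.1·50 = 25.
Competitive q* = 66.6667, so Δq = 16.6667; wedge = 27.5 − 25 = 2.5.
Welfare loss = ½ × 16.6667 × 2.5 = 20.83.

20.83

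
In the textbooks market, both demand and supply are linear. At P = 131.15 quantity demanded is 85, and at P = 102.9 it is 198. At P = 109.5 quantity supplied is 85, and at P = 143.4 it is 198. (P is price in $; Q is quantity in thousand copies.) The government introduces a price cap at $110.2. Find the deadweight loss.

Demand slope = (102.9 − 131.15)/(198 − 85) = −0.25, so P = 152.4 − 0.25Q.
Supply slope = (143.4 − 109.5)/(198 − 85) = 0.3, so P = 84 + 0.3Q.
Competitive equilibrium: 152.4 − 0.25Q = 84 + 0.3Q → Q* = 124.3636, P* = 121.3091.
At the ceiling P = 110.2, quantity supplied = (110.2 − 84)/0.3 = 87.3333.
Willingness to pay at Q' = 87.3333: 152.4 − 0.25·87.3333 = 130.5667.
ΔQ = 124.3636 − 87.3333 = 37.0303; wedge = 130.5667 − 110.2 = 20.3667.
The triangle = ½ × 37.0303 × 20.3667 = $377.09 thousand.

$377.09 thousand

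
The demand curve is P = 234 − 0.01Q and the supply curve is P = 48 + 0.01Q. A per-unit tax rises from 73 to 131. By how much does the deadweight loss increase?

Competitive equilibrium: 234 − 0.01Q = 48 + 0.01Q → Q* = 9300, P* = 141.
For a per-unit tax t: ΔQ = t/0.02, so DWL = ½·t·(t/0.02) = t²/0.04.
At t = 73: DWL = 133225. At t = 131: DWL = 429025.
Increase = 429025 − 133225 = 295800.

295800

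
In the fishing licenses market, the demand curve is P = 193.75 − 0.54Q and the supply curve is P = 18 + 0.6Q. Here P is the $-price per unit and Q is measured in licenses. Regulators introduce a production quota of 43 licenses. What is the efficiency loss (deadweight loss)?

$7044.08

Competitive equilibrium: 193.75 − 0.54Q = 18 + 0.6Q → Q* = 154.1667, P* = 110.5.
At Q = 43: demand price = 193.75 − 0.54·43 = 170.53; supply price = 18 + 0.6·43 = 43.8.
ΔQ = 154.1667 − 43 = 111.1667; wedge = 170.53 − 43.8 = 126.73.
Deadweight loss = ½ × 111.1667 × 126.73 = $7044.08.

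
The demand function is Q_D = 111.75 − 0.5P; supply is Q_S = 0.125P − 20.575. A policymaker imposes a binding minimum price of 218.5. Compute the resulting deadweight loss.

In inverse form: demand P = 223.5 − 2Q, supply P = 164.6 + 8Q.
Competitive equilibrium: 223.5 − 2Q = 164.6 + 8Q → Q* = 5.89, P* = 211.72.
At the floor P = 218.5, quantity demanded = (223.5 − 218.5)/2 = 2.5.
Sellers' marginal cost at Q' = 2.5: 164.6 + 8·2.5 = 184.6.
ΔQ = 5.89 − 2.5 = 3.39; wedge = 218.5 − 184.6 = 33.9.
Deadweight loss = ½ × 3.39 × 33.9 = 57.46.

57.46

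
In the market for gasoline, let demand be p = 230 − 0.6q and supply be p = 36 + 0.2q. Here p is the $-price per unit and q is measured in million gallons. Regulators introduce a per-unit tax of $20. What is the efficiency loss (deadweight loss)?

$250 million

Competitive equilibrium: 230 − 0.6q = 36 + 0.2q → q* = 242.5, p* = 84.5.
With the tax, the buyer price exceeds the seller price by 20: (230 − 0.6q) − (36 + 0.2q) = 20 → q' = 217.5.
Δq = 242.5 − 217.5 = 25; the wedge equals the tax, 20.
Deadweight loss = ½ × 25 × 20 = $250 million.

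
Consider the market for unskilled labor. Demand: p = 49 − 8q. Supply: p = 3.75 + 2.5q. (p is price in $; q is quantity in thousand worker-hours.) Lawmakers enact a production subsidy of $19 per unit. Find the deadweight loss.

$17.19 thousand

Competitive equilibrium: 49 − 8q = 3.75 + 2.5q → q* = 4.3095, p* = 14.5238.
The subsidy lowers effective supply by 19: p = 2.5q − 15.25.
New quantity: 49 − 8q = 2.5q − 15.25 → q' = 6.119.
Overproduction Δq = 6.119 − 4.3095 = 1.8095; wedge = subsidy = 19.
DWL = ½ × 1.8095 × 19 = $17.19 thousand.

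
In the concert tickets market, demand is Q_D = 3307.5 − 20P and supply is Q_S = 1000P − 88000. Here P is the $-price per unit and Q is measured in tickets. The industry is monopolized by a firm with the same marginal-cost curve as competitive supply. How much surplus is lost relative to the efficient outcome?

In inverse form: demand P = 165.375 − 0.05Q, supply P = 88 + 0.001Q.
Competitive equilibrium: 165.375 − 0.05Q = 88 + 0.001Q → Q* = 1517.15686, P* = 89.51716.
Marginal revenue: MR = 165.375 − 0.1Q. Set MR = MC: 165.375 − 0.1Q = 88 + 0.001Q → Q_m = 766.08911.
Price P_m = 165.375 − 0.05·766.08911 = 127.07054; MC(Q_m) = 88 + 0.001·766.08911 = 88.76609.
Competitive Q* = 1517.15686, so ΔQ = 751.06775; wedge = 127.07054 − 88.76609 = 38.30445.
DWL = ½ × 751.06775 × 38.30445 = $14384.62.

$14384.62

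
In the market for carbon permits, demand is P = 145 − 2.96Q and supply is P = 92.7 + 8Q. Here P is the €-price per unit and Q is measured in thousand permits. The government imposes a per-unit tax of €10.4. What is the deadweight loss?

Competitive equilibrium: 145 − 2.96Q = 92.7 + 8Q → Q* = 4.7719, P* = 130.8752.
With the tax, the buyer price exceeds the seller price by 10.4: (145 − 2.96Q) − (92.7 + 8Q) = 10.4 → Q' = 3.823.
ΔQ = 4.7719 − 3.823 = 0.9489; the wedge equals the tax, 10.4.
DWL = ½ × 0.9489 × 10.4 = €4.93 thousand.

€4.93 thousand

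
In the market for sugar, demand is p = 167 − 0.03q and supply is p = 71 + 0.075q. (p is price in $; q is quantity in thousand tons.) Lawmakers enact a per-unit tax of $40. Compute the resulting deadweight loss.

$7619.05 thousand

Competitive equilibrium: 167 − 0.03q = 71 + 0.075q → q* = 914.2857, p* = 139.5714.
With the tax, the buyer price exceeds the seller price by 40: (167 − 0.03q) − (71 + 0.075q) = 40 → q' = 533.3333.
Δq = 914.2857 − 533.3333 = 380.9524; the wedge equals the tax, 40.
The triangle = ½ × 380.9524 × 40 = $7619.05 thousand.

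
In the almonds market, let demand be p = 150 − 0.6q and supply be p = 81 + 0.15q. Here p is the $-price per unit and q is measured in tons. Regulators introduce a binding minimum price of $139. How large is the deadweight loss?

Competitive equilibrium: 150 − 0.6q = 81 + 0.15q → q* = 92, p* = 94.8.
At the floor p = 139, quantity demanded = (150 − 139)/0.6 = 18.3333.
Sellers' marginal cost at q' = 18.3333: 81 + 0.15·18.3333 = 83.75.
Δq = 92 − 18.3333 = 73.6667; wedge = 139 − 83.75 = 55.25.
Welfare loss = ½ × 73.6667 × 55.25 = $2035.04.

$2035.04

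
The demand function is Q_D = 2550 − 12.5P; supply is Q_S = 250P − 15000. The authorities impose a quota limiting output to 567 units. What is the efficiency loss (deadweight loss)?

In inverse form: demand P = 204 − 0.08Q, supply P = 60 + 0.004Q.
Competitive equilibrium: 204 − 0.08Q = 60 + 0.004Q → Q* = 1714.2857, P* = 66.8571.
At Q = 567: demand price = 204 − 0.08·567 = 158.64; supply price = 60 + 0.004·567 = 62.268.
ΔQ = 1714.2857 − 567 = 1147.2857; wedge = 158.64 − 62.268 = 96.372.
Deadweight loss = ½ × 1147.2857 × 96.372 = 55283.11.

55283.11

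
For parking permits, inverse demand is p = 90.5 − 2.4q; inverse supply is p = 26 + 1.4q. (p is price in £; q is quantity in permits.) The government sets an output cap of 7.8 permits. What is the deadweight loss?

Competitive equilibrium: 90.5 − 2.4q = 26 + 1.4q → q* = 16.9737, p* = 49.7632.
At q = 7.8: demand price = 90.5 − 2.4·7.8 = 71.78; supply price = 26 + 1.4·7.8 = 36.92.
Δq = 16.9737 − 7.8 = 9.1737; wedge = 71.78 − 36.92 = 34.86.
The triangle = ½ × 9.1737 × 34.86 = £159.90.

£159.90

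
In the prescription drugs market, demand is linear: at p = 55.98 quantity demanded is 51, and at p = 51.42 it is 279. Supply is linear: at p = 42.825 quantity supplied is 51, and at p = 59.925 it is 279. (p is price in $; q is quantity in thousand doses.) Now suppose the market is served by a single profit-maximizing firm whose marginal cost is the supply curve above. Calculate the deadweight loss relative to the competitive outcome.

$51.58 thousand

Demand slope = (51.42 − 55.98)/(279 − 51) = −0.02, so p = 57 − 0.02q.
Supply slope = (59.925 − 42.825)/(279 − 51) = 0.075, so p = 39 + 0.075q.
Competitive equilibrium: 57 − 0.02q = 39 + 0.075q → q* = 189.4737, p* = 53.2105.
Marginal revenue: MR = 57 − 0.04q. Set MR = MC: 57 − 0.04q = 39 + 0.075q → q_m = 156.5217.
Price p_m = 57 − 0.02·156.5217 = 53.8696; MC(q_m) = 39 + 0.075·156.5217 = 50.7391.
Competitive q* = 189.4737, so Δq = 32.952; wedge = 53.8696 − 50.7391 = 3.1305.
Welfare loss = ½ × 32.952 × 3.1305 = $51.58 thousand.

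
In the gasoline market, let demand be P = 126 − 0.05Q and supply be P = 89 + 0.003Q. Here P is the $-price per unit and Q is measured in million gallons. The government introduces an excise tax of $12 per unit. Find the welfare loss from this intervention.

Competitive equilibrium: 126 − 0.05Q = 89 + 0.003Q → Q* = 698.1132, P* = 91.0943.
With the tax, the buyer price exceeds the seller price by 12: (126 − 0.05Q) − (89 + 0.003Q) = 12 → Q' = 471.6981.
ΔQ = 698.1132 − 471.6981 = 226.4151; the wedge equals the tax, 12.
The triangle = ½ × 226.4151 × 12 = $1358.49 million.

$1358.49 million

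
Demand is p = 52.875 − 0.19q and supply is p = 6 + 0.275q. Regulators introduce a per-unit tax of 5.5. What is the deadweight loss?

Competitive equilibrium: 52.875 − 0.19q = 6 + 0.275q → q* = 100.8065, p* = 33.7218.
With the tax, the buyer price exceeds the seller price by 5.5: (52.875 − 0.19q) − (6 + 0.275q) = 5.5 → q' = 88.9785.
Δq = 100.8065 − 88.9785 = 11.828; the wedge equals the tax, 5.5.
Welfare loss = ½ × 11.828 × 5.5 = 32.53.

32.53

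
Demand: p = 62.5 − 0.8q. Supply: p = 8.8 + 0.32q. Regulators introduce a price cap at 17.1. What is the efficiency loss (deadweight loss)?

271.26

Competitive equilibrium: 62.5 − 0.8q = 8.8 + 0.32q → q* = 47.9464, p* = 24.1429.
At the ceiling p = 17.1, quantity supplied = (17.1 − 8.8)/0.32 = 25.9375.
Willingness to pay at q' = 25.9375: 62.5 − 0.8·25.9375 = 41.75.
Δq = 47.9464 − 25.9375 = 22.0089; wedge = 41.75 − 17.1 = 24.65.
Welfare loss = ½ × 22.0089 × 24.65 = 271.26.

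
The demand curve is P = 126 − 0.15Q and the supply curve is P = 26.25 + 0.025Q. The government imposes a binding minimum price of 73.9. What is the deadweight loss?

4338.29

Competitive equilibrium: 126 − 0.15Q = 26.25 + 0.025Q → Q* = 570, P* = 40.5.
At the floor P = 73.9, quantity demanded = (126 − 73.9)/0.15 = 347.3333.
Sellers' marginal cost at Q' = 347.3333: 26.25 + 0.025·347.3333 = 34.9333.
ΔQ = 570 − 347.3333 = 222.6667; wedge = 73.9 − 34.9333 = 38.9667.
Deadweight loss = ½ × 222.6667 × 38.9667 = 4338.29.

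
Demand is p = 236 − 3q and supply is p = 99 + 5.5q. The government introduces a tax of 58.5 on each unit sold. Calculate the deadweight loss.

201.31

Competitive equilibrium: 236 − 3q = 99 + 5.5q → q* = 16.1176, p* = 187.6471.
With the tax, the buyer price exceeds the seller price by 58.5: (236 − 3q) − (99 + 5.5q) = 58.5 → q' = 9.2353.
Δq = 16.1176 − 9.2353 = 6.8823; the wedge equals the tax, 58.5.
Deadweight loss = ½ × 6.8823 × 58.5 = 201.31.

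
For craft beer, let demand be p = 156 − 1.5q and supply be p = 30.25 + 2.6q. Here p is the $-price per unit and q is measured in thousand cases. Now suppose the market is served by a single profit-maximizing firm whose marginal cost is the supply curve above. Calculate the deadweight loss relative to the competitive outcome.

$138.36 thousand

Competitive equilibrium: 156 − 1.5q = 30.25 + 2.6q → q* = 30.6707, p* = 109.9939.
Marginal revenue: MR = 156 − 3q. Set MR = MC: 156 − 3q = 30.25 + 2.6q → q_m = 22.4554.
Price p_m = 156 − 1.5·22.4554 = 122.3169; MC(q_m) = 30.25 + 2.6·22.4554 = 88.634.
Competitive q* = 30.6707, so Δq = 8.2153; wedge = 122.3169 − 88.634 = 33.6829.
Deadweight loss = ½ × 8.2153 × 33.6829 = $138.36 thousand.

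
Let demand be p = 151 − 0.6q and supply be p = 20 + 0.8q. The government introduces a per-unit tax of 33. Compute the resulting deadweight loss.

388.93

Competitive equilibrium: 151 − 0.6q = 20 + 0.8q → q* = 93.5714, p* = 94.8571.
With the tax, the buyer price exceeds the seller price by 33: (151 − 0.6q) − (20 + 0.8q) = 33 → q' = 70.
Δq = 93.5714 − 70 = 23.5714; the wedge equals the tax, 33.
Deadweight loss = ½ × 23.5714 × 33 = 388.93.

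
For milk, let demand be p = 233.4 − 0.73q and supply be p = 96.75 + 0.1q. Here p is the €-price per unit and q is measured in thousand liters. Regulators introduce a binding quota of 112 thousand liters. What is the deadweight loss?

€1149.89 thousand

Competitive equilibrium: 233.4 − 0.73q = 96.75 + 0.1q → q* = 164.6386, p* = 113.2139.
At q = 112: demand price = 233.4 − 0.73·112 = 151.64; supply price = 96.75 + 0.1·112 = 107.95.
Δq = 164.6386 − 112 = 52.6386; wedge = 151.64 − 107.95 = 43.69.
DWL = ½ × 52.6386 × 43.69 = €1149.89 thousand.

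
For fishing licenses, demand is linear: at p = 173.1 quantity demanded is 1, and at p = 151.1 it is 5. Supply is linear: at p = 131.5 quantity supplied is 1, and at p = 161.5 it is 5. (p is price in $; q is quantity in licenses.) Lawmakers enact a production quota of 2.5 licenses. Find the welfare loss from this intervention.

Demand slope = (151.1 − 173.1)/(5 − 1) = −5.5, so p = 178.6 − 5.5q.
Supply slope = (161.5 − 131.5)/(5 − 1) = 7.5, so p = 124 + 7.5q.
Competitive equilibrium: 178.6 − 5.5q = 124 + 7.5q → q* = 4.2, p* = 155.5.
At q = 2.5: demand price = 178.6 − 5.5·2.5 = 164.85; supply price = 124 + 7.5·2.5 = 142.75.
Δq = 4.2 − 2.5 = 1.7; wedge = 164.85 − 142.75 = 22.1.
DWL = ½ × 1.7 × 22.1 = $18.785.

$18.785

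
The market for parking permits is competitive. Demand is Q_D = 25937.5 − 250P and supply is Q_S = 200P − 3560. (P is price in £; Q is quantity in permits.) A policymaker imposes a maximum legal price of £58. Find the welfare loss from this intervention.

In inverse form: demand P = 103.75 − 0.004Q, supply P = 17.8 + 0.005Q.
Competitive equilibrium: 103.75 − 0.004Q = 17.8 + 0.005Q → Q* = 9550, P* = 65.55.
At the ceiling P = 58, quantity supplied = (58 − 17.8)/0.005 = 8040.
Willingness to pay at Q' = 8040: 103.75 − 0.004·8040 = 71.59.
ΔQ = 9550 − 8040 = 1510; wedge = 71.59 − 58 = 13.59.
Welfare loss = ½ × 1510 × 13.59 = £10260.45.

£10260.45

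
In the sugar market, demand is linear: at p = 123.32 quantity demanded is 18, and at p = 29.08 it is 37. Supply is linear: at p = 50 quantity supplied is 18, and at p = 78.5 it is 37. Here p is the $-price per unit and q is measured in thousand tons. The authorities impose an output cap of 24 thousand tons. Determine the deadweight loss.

Demand slope = (29.08 − 123.32)/(37 − 18) = −4.96, so p = 212.6 − 4.96q.
Supply slope = (78.5 − 50)/(37 − 18) = 1.5, so p = 23 + 1.5q.
Competitive equilibrium: 212.6 − 4.96q = 23 + 1.5q → q* = 29.34985, p* = 67.02477.
At q = 24: demand price = 212.6 − 4.96·24 = 93.56; supply price = 23 + 1.5·24 = 59.
Δq = 29.34985 − 24 = 5.34985; wedge = 93.56 − 59 = 34.56.
Deadweight loss = ½ × 5.34985 × 34.56 = $92.45 thousand.

$92.45 thousand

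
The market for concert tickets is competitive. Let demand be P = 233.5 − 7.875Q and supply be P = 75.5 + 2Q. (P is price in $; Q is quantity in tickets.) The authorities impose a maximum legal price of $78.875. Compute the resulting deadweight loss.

$1011.44

Competitive equilibrium: 233.5 − 7.875Q = 75.5 + 2Q → Q* = 16, P* = 107.5.
At the ceiling P = 78.875, quantity supplied = (78.875 − 75.5)/2 = 1.6875.
Willingness to pay at Q' = 1.6875: 233.5 − 7.875·1.6875 = 220.2109.
ΔQ = 16 − 1.6875 = 14.3125; wedge = 220.2109 − 78.875 = 141.3359.
Deadweight loss = ½ × 14.3125 × 141.3359 = $1011.44.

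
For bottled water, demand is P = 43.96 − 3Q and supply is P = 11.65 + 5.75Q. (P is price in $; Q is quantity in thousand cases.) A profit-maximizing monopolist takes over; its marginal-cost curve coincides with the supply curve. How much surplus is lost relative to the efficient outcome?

Competitive equilibrium: 43.96 − 3Q = 11.65 + 5.75Q → Q* = 3.6926, P* = 32.8823.
Marginal revenue: MR = 43.96 − 6Q. Set MR = MC: 43.96 − 6Q = 11.65 + 5.75Q → Q_m = 2.7498.
Price P_m = 43.96 − 3·2.7498 = 35.7106; MC(Q_m) = 11.65 + 5.75·2.7498 = 27.4614.
Competitive Q* = 3.6926, so ΔQ = 0.9428; wedge = 35.7106 − 27.4614 = 8.2492.
Deadweight loss = ½ × 0.9428 × 8.2492 = $3.89 thousand.

$3.89 thousand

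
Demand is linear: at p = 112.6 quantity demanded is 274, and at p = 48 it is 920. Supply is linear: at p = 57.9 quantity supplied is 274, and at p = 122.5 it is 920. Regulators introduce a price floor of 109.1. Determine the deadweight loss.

5688.225

Demand slope = (48 − 112.6)/(920 − 274) = −0.1, so p = 140 − 0.1q.
Supply slope = (122.5 − 57.9)/(920 − 274) = 0.1, so p = 30.5 + 0.1q.
Competitive equilibrium: 140 − 0.1q = 30.5 + 0.1q → q* = 547.5, p* = 85.25.
At the floor p = 109.1, quantity demanded = (140 − 109.1)/0.1 = 309.
Sellers' marginal cost at q' = 309: 30.5 + 0.1·309 = 61.4.
Δq = 547.5 − 309 = 238.5; wedge = 109.1 − 61.4 = 47.7.
Welfare loss = ½ × 238.5 × 47.7 = 5688.225.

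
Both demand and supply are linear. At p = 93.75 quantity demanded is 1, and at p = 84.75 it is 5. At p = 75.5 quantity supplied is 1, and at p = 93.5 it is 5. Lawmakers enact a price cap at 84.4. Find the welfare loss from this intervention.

Demand slope = (84.75 − 93.75)/(5 − 1) = −2.25, so p = 96 − 2.25q.
Supply slope = (93.5 − 75.5)/(5 − 1) = 4.5, so p = 71 + 4.5q.
Competitive equilibrium: 96 − 2.25q = 71 + 4.5q → q* = 3.7037, p* = 87.6667.
At the ceiling p = 84.4, quantity supplied = (84.4 − 71)/4.5 = 2.9778.
Willingness to pay at q' = 2.9778: 96 − 2.25·2.9778 = 89.3.
Δq = 3.7037 − 2.9778 = 0.7259; wedge = 89.3 − 84.4 = 4.9.
DWL = ½ × 0.7259 × 4.9 = 1.78.

1.78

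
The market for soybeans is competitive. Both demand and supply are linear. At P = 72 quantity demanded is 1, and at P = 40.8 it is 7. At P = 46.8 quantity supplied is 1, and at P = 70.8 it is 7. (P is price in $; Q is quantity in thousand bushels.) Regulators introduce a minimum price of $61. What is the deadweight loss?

$1.79 thousand

Demand slope = (40.8 − 72)/(7 − 1) = −5.2, so P = 77.2 − 5.2Q.
Supply slope = (70.8 − 46.8)/(7 − 1) = 4, so P = 42.8 + 4Q.
Competitive equilibrium: 77.2 − 5.2Q = 42.8 + 4Q → Q* = 3.7391, P* = 57.7565.
At the floor P = 61, quantity demanded = (77.2 − 61)/5.2 = 3.1154.
Sellers' marginal cost at Q' = 3.1154: 42.8 + 4·3.1154 = 55.2616.
ΔQ = 3.7391 − 3.1154 = 0.6237; wedge = 61 − 55.2616 = 5.7384.
Welfare loss = ½ × 0.6237 × 5.7384 = $1.79 thousand.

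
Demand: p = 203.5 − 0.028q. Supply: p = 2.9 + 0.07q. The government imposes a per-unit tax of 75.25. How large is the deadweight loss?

Competitive equilibrium: 203.5 − 0.028q = 2.9 + 0.07q → q* = 2046.93878, p* = 146.18571.
With the tax, the buyer price exceeds the seller price by 75.25: (203.5 − 0.028q) − (2.9 + 0.07q) = 75.25 → q' = 1279.08163.
Δq = 2046.93878 − 1279.08163 = 767.85715; the wedge equals the tax, 75.25.
Deadweight loss = ½ × 767.85715 × 75.25 = 28890.625.

28890.625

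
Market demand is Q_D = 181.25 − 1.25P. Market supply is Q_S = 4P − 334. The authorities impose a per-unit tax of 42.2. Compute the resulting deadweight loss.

848.02

In inverse form: demand P = 145 − 0.8Q, supply P = 83.5 + 0.25Q.
Competitive equilibrium: 145 − 0.8Q = 83.5 + 0.25Q → Q* = 58.5714, P* = 98.1429.
With the tax, the buyer price exceeds the seller price by 42.2: (145 − 0.8Q) − (83.5 + 0.25Q) = 42.2 → Q' = 18.381.
ΔQ = 58.5714 − 18.381 = 40.1904; the wedge equals the tax, 42.2.
Deadweight loss = ½ × 40.1904 × 42.2 = 848.02.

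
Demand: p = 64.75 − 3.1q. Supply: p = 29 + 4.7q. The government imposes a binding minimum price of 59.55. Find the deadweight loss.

Competitive equilibrium: 64.75 − 3.1q = 29 + 4.7q → q* = 4.5833, p* = 50.5417.
At the floor p = 59.55, quantity demanded = (64.75 − 59.55)/3.1 = 1.6774.
Sellers' marginal cost at q' = 1.6774: 29 + 4.7·1.6774 = 36.8838.
Δq = 4.5833 − 1.6774 = 2.9059; wedge = 59.55 − 36.8838 = 22.6662.
DWL = ½ × 2.9059 × 22.6662 = 32.93.

32.93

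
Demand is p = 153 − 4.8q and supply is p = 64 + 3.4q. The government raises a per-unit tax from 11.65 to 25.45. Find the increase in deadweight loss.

Competitive equilibrium: 153 − 4.8q = 64 + 3.4q → q* = 10.8537, p* = 100.9024.
For a per-unit tax t: Δq = t/8.2, so DWL = ½·t·(t/8.2) = t²/16.4.
At t = 11.65: DWL = 8.276. At t = 25.45: DWL = 39.494.
Increase = 39.494 − 8.276 = 31.22.

31.22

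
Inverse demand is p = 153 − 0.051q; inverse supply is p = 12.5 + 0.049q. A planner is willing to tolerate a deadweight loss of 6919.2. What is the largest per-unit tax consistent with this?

37.2

Competitive equilibrium: 153 − 0.051q = 12.5 + 0.049q → q* = 1405, p* = 81.345.
A tax t gives Δq = t/0.1 and wedge t, so DWL = t²/0.2.
t²/0.2 = 6919.2 → t² = 1383.84 → t = 37.2.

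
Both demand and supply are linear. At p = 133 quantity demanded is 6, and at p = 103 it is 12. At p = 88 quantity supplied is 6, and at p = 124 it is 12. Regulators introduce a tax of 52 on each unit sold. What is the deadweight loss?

122.91

Demand slope = (103 − 133)/(12 − 6) = −5, so p = 163 − 5q.
Supply slope = (124 − 88)/(12 − 6) = 6, so p = 52 + 6q.
Competitive equilibrium: 163 − 5q = 52 + 6q → q* = 10.0909, p* = 112.5455.
With the tax, the buyer price exceeds the seller price by 52: (163 − 5q) − (52 + 6q) = 52 → q' = 5.3636.
Δq = 10.0909 − 5.3636 = 4.7273; the wedge equals the tax, 52.
Welfare loss = ½ × 4.7273 × 52 = 122.91.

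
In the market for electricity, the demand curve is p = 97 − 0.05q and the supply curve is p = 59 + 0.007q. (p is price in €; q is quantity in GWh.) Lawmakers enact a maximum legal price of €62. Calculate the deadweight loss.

Competitive equilibrium: 97 − 0.05q = 59 + 0.007q → q* = 666.66667, p* = 63.66667.
At the ceiling p = 62, quantity supplied = (62 − 59)/0.007 = 428.57143.
Willingness to pay at q' = 428.57143: 97 − 0.05·428.57143 = 75.57143.
Δq = 666.66667 − 428.57143 = 238.09524; wedge = 75.57143 − 62 = 13.57143.
DWL = ½ × 238.09524 × 13.57143 = €1615.65.

€1615.65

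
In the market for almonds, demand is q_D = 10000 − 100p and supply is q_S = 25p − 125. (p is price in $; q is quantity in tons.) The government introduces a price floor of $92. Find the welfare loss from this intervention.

In inverse form: demand p = 100 − 0.01q, supply p = 5 + 0.04q.
Competitive equilibrium: 100 − 0.01q = 5 + 0.04q → q* = 1900, p* = 81.
At the floor p = 92, quantity demanded = (100 − 92)/0.01 = 800.
Sellers' marginal cost at q' = 800: 5 + 0.04·800 = 37.
Δq = 1900 − 800 = 1100; wedge = 92 − 37 = 55.
Welfare loss = ½ × 1100 × 55 = $30250.

$30250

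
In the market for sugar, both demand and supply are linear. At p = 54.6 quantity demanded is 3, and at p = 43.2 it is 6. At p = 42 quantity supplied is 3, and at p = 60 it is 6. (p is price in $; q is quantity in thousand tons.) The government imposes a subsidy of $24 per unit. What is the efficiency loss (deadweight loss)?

Demand slope = (43.2 − 54.6)/(6 − 3) = −3.8, so p = 66 − 3.8q.
Supply slope = (60 − 42)/(6 − 3) = 6, so p = 24 + 6q.
Competitive equilibrium: 66 − 3.8q = 24 + 6q → q* = 4.2857, p* = 49.7143.
The subsidy lowers effective supply by 24: p = 0 + 6q.
New quantity: 66 − 3.8q = 0 + 6q → q' = 6.7347.
Overproduction Δq = 6.7347 − 4.2857 = 2.449; wedge = subsidy = 24.
Deadweight loss = ½ × 2.449 × 24 = $29.39 thousand.

$29.39 thousand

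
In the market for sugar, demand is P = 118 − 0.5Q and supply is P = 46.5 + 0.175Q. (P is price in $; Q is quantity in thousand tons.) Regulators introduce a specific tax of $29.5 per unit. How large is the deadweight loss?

Competitive equilibrium: 118 − 0.5Q = 46.5 + 0.175Q → Q* = 105.9259, P* = 65.037.
With the tax, the buyer price exceeds the seller price by 29.5: (118 − 0.5Q) − (46.5 + 0.175Q) = 29.5 → Q' = 62.2222.
ΔQ = 105.9259 − 62.2222 = 43.7037; the wedge equals the tax, 29.5.
The triangle = ½ × 43.7037 × 29.5 = $644.63 thousand.

$644.63 thousand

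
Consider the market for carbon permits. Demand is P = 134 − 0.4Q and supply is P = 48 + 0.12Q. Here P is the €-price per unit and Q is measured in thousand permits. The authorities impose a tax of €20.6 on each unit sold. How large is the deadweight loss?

Competitive equilibrium: 134 − 0.4Q = 48 + 0.12Q → Q* = 165.3846, P* = 67.8462.
With the tax, the buyer price exceeds the seller price by 20.6: (134 − 0.4Q) − (48 + 0.12Q) = 20.6 → Q' = 125.7692.
ΔQ = 165.3846 − 125.7692 = 39.6154; the wedge equals the tax, 20.6.
The triangle = ½ × 39.6154 × 20.6 = €408.04 thousand.

€408.04 thousand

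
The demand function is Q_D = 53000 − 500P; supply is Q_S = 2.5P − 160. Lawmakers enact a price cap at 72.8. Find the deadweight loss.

1367.31

In inverse form: demand P = 106 − 0.002Q, supply P = 64 + 0.4Q.
Competitive equilibrium: 106 − 0.002Q = 64 + 0.4Q → Q* = 104.4776, P* = 105.791.
At the ceiling P = 72.8, quantity supplied = (72.8 − 64)/0.4 = 22.
Willingness to pay at Q' = 22: 106 − 0.002·22 = 105.956.
ΔQ = 104.4776 − 22 = 82.4776; wedge = 105.956 − 72.8 = 33.156.
DWL = ½ × 82.4776 × 33.156 = 1367.31.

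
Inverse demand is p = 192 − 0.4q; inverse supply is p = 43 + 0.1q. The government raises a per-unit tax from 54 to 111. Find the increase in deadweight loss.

9405

Competitive equilibrium: 192 − 0.4q = 43 + 0.1q → q* = 298, p* = 72.8.
For a per-unit tax t: Δq = t/0.5, so DWL = ½·t·(t/0.5) = t²/1.
At t = 54: DWL = 2916. At t = 111: DWL = 12321.
Increase = 12321 − 2916 = 9405.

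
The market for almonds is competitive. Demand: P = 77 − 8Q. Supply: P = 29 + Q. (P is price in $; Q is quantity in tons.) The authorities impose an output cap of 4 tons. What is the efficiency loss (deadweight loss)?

$8

Competitive equilibrium: 77 − 8Q = 29 + Q → Q* = 5.3333, P* = 34.3333.
At Q = 4: demand price = 77 − 8·4 = 45; supply price = 29 + 1·4 = 33.
ΔQ = 5.3333 − 4 = 1.3333; wedge = 45 − 33 = 12.
DWL = ½ × 1.3333 × 12 = $8.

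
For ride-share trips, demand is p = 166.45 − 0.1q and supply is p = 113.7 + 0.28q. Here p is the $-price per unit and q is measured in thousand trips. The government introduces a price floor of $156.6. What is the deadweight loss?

$308.82 thousand

Competitive equilibrium: 166.45 − 0.1q = 113.7 + 0.28q → q* = 138.8158, p* = 152.5684.
At the floor p = 156.6, quantity demanded = (166.45 − 156.6)/0.1 = 98.5.
Sellers' marginal cost at q' = 98.5: 113.7 + 0.28·98.5 = 141.28.
Δq = 138.8158 − 98.5 = 40.3158; wedge = 156.6 − 141.28 = 15.32.
Deadweight loss = ½ × 40.3158 × 15.32 = $308.82 thousand.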